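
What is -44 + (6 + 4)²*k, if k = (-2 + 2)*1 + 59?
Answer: 5856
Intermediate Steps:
k = 59 (k = 0*1 + 59 = 0 + 59 = 59)
-44 + (6 + 4)²*k = -44 + (6 + 4)²*59 = -44 + 10²*59 = -44 + 100*59 = -44 + 5900 = 5856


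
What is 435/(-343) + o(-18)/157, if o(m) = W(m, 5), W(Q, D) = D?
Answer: -66580/53851 ≈ -1.2364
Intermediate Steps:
o(m) = 5
435/(-343) + o(-18)/157 = 435/(-343) + 5/157 = 435*(-1/343) + 5*(1/157) = -435/343 + 5/157 = -66580/53851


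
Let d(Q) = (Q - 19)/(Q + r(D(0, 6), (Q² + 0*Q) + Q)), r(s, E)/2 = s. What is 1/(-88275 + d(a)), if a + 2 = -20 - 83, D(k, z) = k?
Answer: -105/9268751 ≈ -1.1328e-5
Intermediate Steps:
r(s, E) = 2*s
a = -105 (a = -2 + (-20 - 83) = -2 - 103 = -105)
d(Q) = (-19 + Q)/Q (d(Q) = (Q - 19)/(Q + 2*0) = (-19 + Q)/(Q + 0) = (-19 + Q)/Q)
1/(-88275 + d(a)) = 1/(-88275 + (-19 - 105)/(-105)) = 1/(-88275 - 1/105*(-124)) = 1/(-88275 + 124/105) = 1/(-9268751/105) = -105/9268751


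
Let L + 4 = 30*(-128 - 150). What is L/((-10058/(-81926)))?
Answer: -341795272/5029 ≈ -67965.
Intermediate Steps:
L = -8344 (L = -4 + 30*(-128 - 150) = -4 + 30*(-278) = -4 - 8340 = -8344)
L/((-10058/(-81926))) = -8344/((-10058/(-81926))) = -8344/((-10058*(-1/81926))) = -8344/5029/40963 = -8344*40963/5029 = -341795272/5029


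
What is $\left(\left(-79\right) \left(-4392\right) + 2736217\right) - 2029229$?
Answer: $1053956$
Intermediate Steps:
$\left(\left(-79\right) \left(-4392\right) + 2736217\right) - 2029229 = \left(346968 + 2736217\right) - 2029229 = 3083185 - 2029229 = 1053956$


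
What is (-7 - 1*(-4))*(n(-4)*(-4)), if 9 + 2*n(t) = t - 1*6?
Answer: -114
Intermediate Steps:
n(t) = -15/2 + t/2 (n(t) = -9/2 + (t - 1*6)/2 = -9/2 + (t - 6)/2 = -9/2 + (-6 + t)/2 = -9/2 + (-3 + t/2) = -15/2 + t/2)
(-7 - 1*(-4))*(n(-4)*(-4)) = (-7 - 1*(-4))*((-15/2 + (1/2)*(-4))*(-4)) = (-7 + 4)*((-15/2 - 2)*(-4)) = -(-57)*(-4)/2 = -3*38 = -114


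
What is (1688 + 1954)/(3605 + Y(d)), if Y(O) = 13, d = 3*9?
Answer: 607/603 ≈ 1.0066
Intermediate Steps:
d = 27
(1688 + 1954)/(3605 + Y(d)) = (1688 + 1954)/(3605 + 13) = 3642/3618 = 3642*(1/3618) = 607/603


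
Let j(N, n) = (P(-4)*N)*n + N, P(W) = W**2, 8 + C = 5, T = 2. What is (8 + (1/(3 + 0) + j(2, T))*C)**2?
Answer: 36481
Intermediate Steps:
C = -3 (C = -8 + 5 = -3)
j(N, n) = N + 16*N*n (j(N, n) = ((-4)**2*N)*n + N = (16*N)*n + N = 16*N*n + N = N + 16*N*n)
(8 + (1/(3 + 0) + j(2, T))*C)**2 = (8 + (1/(3 + 0) + 2*(1 + 16*2))*(-3))**2 = (8 + (1/3 + 2*(1 + 32))*(-3))**2 = (8 + (1/3 + 2*33)*(-3))**2 = (8 + (1/3 + 66)*(-3))**2 = (8 + (199/3)*(-3))**2 = (8 - 199)**2 = (-191)**2 = 36481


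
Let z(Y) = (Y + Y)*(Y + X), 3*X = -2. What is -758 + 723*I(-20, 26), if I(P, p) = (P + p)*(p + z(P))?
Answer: 3698110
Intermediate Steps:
X = -⅔ (X = (⅓)*(-2) = -⅔ ≈ -0.66667)
z(Y) = 2*Y*(-⅔ + Y) (z(Y) = (Y + Y)*(Y - ⅔) = (2*Y)*(-⅔ + Y) = 2*Y*(-⅔ + Y))
I(P, p) = (P + p)*(p + 2*P*(-2 + 3*P)/3)
-758 + 723*I(-20, 26) = -758 + 723*(26² + 2*(-20)³ - 4/3*(-20)² + 2*26*(-20)² - ⅓*(-20)*26) = -758 + 723*(676 + 2*(-8000) - 4/3*400 + 2*26*400 + 520/3) = -758 + 723*(676 - 16000 - 1600/3 + 20800 + 520/3) = -758 + 723*5116 = -758 + 3698868 = 3698110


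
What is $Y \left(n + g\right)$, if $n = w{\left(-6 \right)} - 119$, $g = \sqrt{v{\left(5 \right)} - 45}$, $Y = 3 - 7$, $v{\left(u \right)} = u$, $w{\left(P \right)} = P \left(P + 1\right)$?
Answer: $356 - 8 i \sqrt{10} \approx 356.0 - 25.298 i$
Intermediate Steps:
$w{\left(P \right)} = P \left(1 + P\right)$
$Y = -4$
$g = 2 i \sqrt{10}$ ($g = \sqrt{5 - 45} = \sqrt{-40} = 2 i \sqrt{10} \approx 6.3246 i$)
$n = -89$ ($n = - 6 \left(1 - 6\right) - 119 = \left(-6\right) \left(-5\right) - 119 = 30 - 119 = -89$)
$Y \left(n + g\right) = - 4 \left(-89 + 2 i \sqrt{10}\right) = 356 - 8 i \sqrt{10}$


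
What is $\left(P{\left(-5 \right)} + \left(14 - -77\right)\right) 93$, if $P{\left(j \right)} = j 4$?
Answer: $6603$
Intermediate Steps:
$P{\left(j \right)} = 4 j$
$\left(P{\left(-5 \right)} + \left(14 - -77\right)\right) 93 = \left(4 \left(-5\right) + \left(14 - -77\right)\right) 93 = \left(-20 + \left(14 + 77\right)\right) 93 = \left(-20 + 91\right) 93 = 71 \cdot 93 = 6603$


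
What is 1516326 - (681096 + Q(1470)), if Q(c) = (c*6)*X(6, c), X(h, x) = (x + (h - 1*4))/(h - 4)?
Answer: -5656290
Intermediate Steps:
X(h, x) = (-4 + h + x)/(-4 + h) (X(h, x) = (x + (h - 4))/(-4 + h) = (x + (-4 + h))/(-4 + h) = (-4 + h + x)/(-4 + h))
Q(c) = 6*c*(1 + c/2) (Q(c) = (c*6)*((-4 + 6 + c)/(-4 + 6)) = (6*c)*((2 + c)/2) = (6*c)*(1 + c/2) = 6*c*(1 + c/2))
1516326 - (681096 + Q(1470)) = 1516326 - (681096 + 3*1470*(2 + 1470)) = 1516326 - (681096 + 3*1470*1472) = 1516326 - (681096 + 6491520) = 1516326 - 1*7172616 = 1516326 - 7172616 = -5656290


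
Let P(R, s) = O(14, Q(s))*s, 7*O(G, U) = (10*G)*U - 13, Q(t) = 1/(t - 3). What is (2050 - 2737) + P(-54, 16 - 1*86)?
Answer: -39261/73 ≈ -537.82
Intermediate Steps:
Q(t) = 1/(-3 + t)
O(G, U) = -13/7 + 10*G*U/7 (O(G, U) = ((10*G)*U - 13)/7 = (10*G*U - 13)/7 = (-13 + 10*G*U)/7 = -13/7 + 10*G*U/7)
P(R, s) = s*(-13/7 + 20/(-3 + s)) (P(R, s) = (-13/7 + (10/7)*14/(-3 + s))*s = (-13/7 + 20/(-3 + s))*s = s*(-13/7 + 20/(-3 + s)))
(2050 - 2737) + P(-54, 16 - 1*86) = (2050 - 2737) + (16 - 1*86)*(179 - 13*(16 - 1*86))/(7*(-3 + (16 - 1*86))) = -687 + (16 - 86)*(179 - 13*(16 - 86))/(7*(-3 + (16 - 86))) = -687 + (⅐)*(-70)*(179 - 13*(-70))/(-3 - 70) = -687 + (⅐)*(-70)*(179 + 910)/(-73) = -687 + (⅐)*(-70)*(-1/73)*1089 = -687 + 10890/73 = -39261/73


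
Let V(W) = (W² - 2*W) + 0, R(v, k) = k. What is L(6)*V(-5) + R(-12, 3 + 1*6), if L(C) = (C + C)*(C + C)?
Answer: 5049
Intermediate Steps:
L(C) = 4*C² (L(C) = (2*C)*(2*C) = 4*C²)
V(W) = W² - 2*W
L(6)*V(-5) + R(-12, 3 + 1*6) = (4*6²)*(-5*(-2 - 5)) + (3 + 1*6) = (4*36)*(-5*(-7)) + (3 + 6) = 144*35 + 9 = 5040 + 9 = 5049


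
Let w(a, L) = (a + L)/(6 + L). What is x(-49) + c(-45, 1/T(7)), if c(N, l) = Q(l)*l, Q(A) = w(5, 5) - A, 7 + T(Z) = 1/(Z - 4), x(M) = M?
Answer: -216299/4400 ≈ -49.159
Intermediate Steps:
T(Z) = -7 + 1/(-4 + Z) (T(Z) = -7 + 1/(Z - 4) = -7 + 1/(-4 + Z))
w(a, L) = (L + a)/(6 + L)
Q(A) = 10/11 - A (Q(A) = (5 + 5)/(6 + 5) - A = 10/11 - A)
c(N, l) = l*(10/11 - l) (c(N, l) = (10/11 - l)*l = l*(10/11 - l))
x(-49) + c(-45, 1/T(7)) = -49 + (10 - 11*(-4 + 7)/(29 - 7*7))/(11*(((29 - 7*7)/(-4 + 7)))) = -49 + (10 - 11*3/(29 - 49))/(11*(((29 - 49)/3))) = -49 + (10 - 11/((⅓)*(-20)))/(11*(((⅓)*(-20)))) = -49 + (10 - 11/(-20/3))/(11*(-20/3)) = -49 + (1/11)*(-3/20)*(10 - 11*(-3/20)) = -49 + (1/11)*(-3/20)*(10 + 33/20) = -49 + (1/11)*(-3/20)*(233/20) = -49 - 699/4400 = -216299/4400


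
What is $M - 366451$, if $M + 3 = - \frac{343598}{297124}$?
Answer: $- \frac{54441310947}{148562} \approx -3.6646 \cdot 10^{5}$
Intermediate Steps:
$M = - \frac{617485}{148562}$ ($M = -3 - \frac{343598}{297124} = -3 - \frac{171799}{148562} = - \frac{617485}{148562} \approx -4.1564$)
$M - 366451 = - \frac{617485}{148562} - 366451 = - \frac{54441310947}{148562}$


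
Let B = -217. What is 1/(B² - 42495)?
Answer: 1/4594 ≈ 0.00021768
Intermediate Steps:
1/(B² - 42495) = 1/((-217)² - 42495) = 1/(47089 - 42495) = 1/4594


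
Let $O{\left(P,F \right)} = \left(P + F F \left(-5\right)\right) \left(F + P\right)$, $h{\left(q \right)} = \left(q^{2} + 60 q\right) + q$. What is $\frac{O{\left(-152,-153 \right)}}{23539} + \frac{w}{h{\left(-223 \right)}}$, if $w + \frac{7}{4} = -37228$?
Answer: $\frac{5161802358499}{3401479656} \approx 1517.5$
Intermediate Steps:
$w = - \frac{148919}{4}$ ($w = - \frac{7}{4} - 37228 = - \frac{148919}{4} \approx -37230.0$)
$h{\left(q \right)} = q^{2} + 61 q$
$O{\left(P,F \right)} = \left(F + P\right) \left(P - 5 F^{2}\right)$ ($O{\left(P,F \right)} = \left(P + F^{2} \left(-5\right)\right) \left(F + P\right) = \left(P - 5 F^{2}\right) \left(F + P\right) = \left(F + P\right) \left(P - 5 F^{2}\right)$)
$\frac{O{\left(-152,-153 \right)}}{23539} + \frac{w}{h{\left(-223 \right)}} = \frac{\left(-152\right)^{2} - 5 \left(-153\right)^{3} - -23256 - - 760 \left(-153\right)^{2}}{23539} - \frac{148919}{4 \left(- 223 \left(61 - 223\right)\right)} = \left(23104 - -17907885 + 23256 - \left(-760\right) 23409\right) \frac{1}{23539} - \frac{148919}{4 \left(\left(-223\right) \left(-162\right)\right)} = \left(23104 + 17907885 + 23256 + 17790840\right) \frac{1}{23539} - \frac{148919}{4 \cdot 36126} = 35745085 \cdot \frac{1}{23539} - \frac{148919}{144504} = \frac{35745085}{23539} - \frac{148919}{144504} = \frac{5161802358499}{3401479656}$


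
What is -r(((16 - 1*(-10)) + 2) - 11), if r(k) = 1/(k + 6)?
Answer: -1/23 ≈ -0.043478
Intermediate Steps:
r(k) = 1/(6 + k)
-r(((16 - 1*(-10)) + 2) - 11) = -1/(6 + (((16 - 1*(-10)) + 2) - 11)) = -1/(6 + (((16 + 10) + 2) - 11)) = -1/(6 + ((26 + 2) - 11)) = -1/(6 + (28 - 11)) = -1/(6 + 17) = -1/23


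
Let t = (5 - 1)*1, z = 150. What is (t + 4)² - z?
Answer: -86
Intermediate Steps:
t = 4 (t = 4*1 = 4)
(t + 4)² - z = (4 + 4)² - 1*150 = 8² - 150 = 64 - 150 = -86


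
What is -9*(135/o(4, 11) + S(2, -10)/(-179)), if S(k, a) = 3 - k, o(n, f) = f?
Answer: -217386/1969 ≈ -110.40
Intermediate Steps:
-9*(135/o(4, 11) + S(2, -10)/(-179)) = -9*(135/11 + (3 - 1*2)/(-179)) = -9*(135*(1/11) + (3 - 2)*(-1/179)) = -9*(135/11 + 1*(-1/179)) = -9*(135/11 - 1/179) = -9*24154/1969 = -217386/1969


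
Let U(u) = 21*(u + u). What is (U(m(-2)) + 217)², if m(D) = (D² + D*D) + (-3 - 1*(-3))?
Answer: 305809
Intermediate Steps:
m(D) = 2*D² (m(D) = (D² + D²) + (-3 + 3) = 2*D² + 0 = 2*D²)
U(u) = 42*u (U(u) = 21*(2*u) = 42*u)
(U(m(-2)) + 217)² = (42*(2*(-2)²) + 217)² = (42*(2*4) + 217)² = (42*8 + 217)² = (336 + 217)² = 553² = 305809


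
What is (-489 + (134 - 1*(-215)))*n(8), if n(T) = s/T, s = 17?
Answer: -595/2 ≈ -297.50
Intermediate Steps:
n(T) = 17/T
(-489 + (134 - 1*(-215)))*n(8) = (-489 + (134 - 1*(-215)))*(17/8) = (-489 + (134 + 215))*(17*(⅛)) = (-489 + 349)*(17/8) = -140*17/8 = -595/2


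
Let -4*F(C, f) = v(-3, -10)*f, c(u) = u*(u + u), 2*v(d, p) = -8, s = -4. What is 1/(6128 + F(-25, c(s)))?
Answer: 1/6160 ≈ 0.00016234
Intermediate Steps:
v(d, p) = -4 (v(d, p) = (½)*(-8) = -4)
c(u) = 2*u² (c(u) = u*(2*u) = 2*u²)
F(C, f) = f (F(C, f) = -(-1)*f = f)
1/(6128 + F(-25, c(s))) = 1/(6128 + 2*(-4)²) = 1/(6128 + 2*16) = 1/(6128 + 32) = 1/6160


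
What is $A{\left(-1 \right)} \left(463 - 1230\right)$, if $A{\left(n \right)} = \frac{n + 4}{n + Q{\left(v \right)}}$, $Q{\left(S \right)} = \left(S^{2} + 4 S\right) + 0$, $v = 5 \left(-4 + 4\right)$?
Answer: $2301$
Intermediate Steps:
$v = 0$ ($v = 5 \cdot 0 = 0$)
$Q{\left(S \right)} = S^{2} + 4 S$
$A{\left(n \right)} = \frac{4 + n}{n}$ ($A{\left(n \right)} = \frac{n + 4}{n + 0 \left(4 + 0\right)} = \frac{4 + n}{n + 0 \cdot 4} = \frac{4 + n}{n + 0} = \frac{4 + n}{n}$)
$A{\left(-1 \right)} \left(463 - 1230\right) = \frac{4 - 1}{-1} \left(463 - 1230\right) = \left(-1\right) 3 \left(-767\right) = \left(-3\right) \left(-767\right) = 2301$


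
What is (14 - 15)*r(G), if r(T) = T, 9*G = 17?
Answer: -17/9 ≈ -1.8889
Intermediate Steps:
G = 17/9 (G = (⅑)*17 = 17/9 ≈ 1.8889)
(14 - 15)*r(G) = (14 - 15)*(17/9) = -1*17/9 = -17/9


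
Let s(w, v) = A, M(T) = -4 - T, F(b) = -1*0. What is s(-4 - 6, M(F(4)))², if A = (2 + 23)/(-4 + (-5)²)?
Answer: 625/441 ≈ 1.4172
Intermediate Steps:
F(b) = 0
A = 25/21 (A = 25/(-4 + 25) = 25/21 ≈ 1.1905)
s(w, v) = 25/21
s(-4 - 6, M(F(4)))² = (25/21)² = 625/441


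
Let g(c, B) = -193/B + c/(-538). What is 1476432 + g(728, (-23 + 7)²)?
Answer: 101672868147/68864 ≈ 1.4764e+6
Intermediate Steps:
g(c, B) = -193/B - c/538 (g(c, B) = -193/B + c*(-1/538) = -193/B - c/538)
1476432 + g(728, (-23 + 7)²) = 1476432 + (-193/(-23 + 7)² - 1/538*728) = 1476432 + (-193/((-16)²) - 364/269) = 1476432 + (-193/256 - 364/269) = 1476432 - 145101/68864 = 101672868147/68864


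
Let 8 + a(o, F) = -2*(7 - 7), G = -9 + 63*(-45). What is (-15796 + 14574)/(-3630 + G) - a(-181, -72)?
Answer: 2039/249 ≈ 8.1888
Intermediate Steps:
G = -2844 (G = -9 - 2835 = -2844)
a(o, F) = -8 (a(o, F) = -8 - 2*(7 - 7) = -8 - 2*0 = -8 + 0 = -8)
(-15796 + 14574)/(-3630 + G) - a(-181, -72) = (-15796 + 14574)/(-3630 - 2844) - 1*(-8) = -1222/(-6474) + 8 = -1222*(-1/6474) + 8 = 47/249 + 8 = 2039/249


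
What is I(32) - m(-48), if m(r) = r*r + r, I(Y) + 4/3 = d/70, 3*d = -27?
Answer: -474067/210 ≈ -2257.5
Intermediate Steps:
d = -9 (d = (⅓)*(-27) = -9)
I(Y) = -307/210 (I(Y) = -4/3 - 9/70 = -307/210)
m(r) = r + r² (m(r) = r² + r = r + r²)
I(32) - m(-48) = -307/210 - (-48)*(1 - 48) = -307/210 - (-48)*(-47) = -307/210 - 1*2256 = -307/210 - 2256 = -474067/210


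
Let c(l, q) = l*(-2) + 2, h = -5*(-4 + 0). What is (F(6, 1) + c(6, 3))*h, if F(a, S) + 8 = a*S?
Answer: -240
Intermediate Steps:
h = 20 (h = -5*(-4) = 20)
c(l, q) = 2 - 2*l (c(l, q) = -2*l + 2 = 2 - 2*l)
F(a, S) = -8 + S*a (F(a, S) = -8 + a*S = -8 + S*a)
(F(6, 1) + c(6, 3))*h = ((-8 + 1*6) + (2 - 2*6))*20 = ((-8 + 6) + (2 - 12))*20 = (-2 - 10)*20 = -12*20 = -240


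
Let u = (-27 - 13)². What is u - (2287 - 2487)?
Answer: 1800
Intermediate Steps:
u = 1600 (u = (-40)² = 1600)
u - (2287 - 2487) = 1600 - (2287 - 2487) = 1600 - 1*(-200) = 1600 + 200 = 1800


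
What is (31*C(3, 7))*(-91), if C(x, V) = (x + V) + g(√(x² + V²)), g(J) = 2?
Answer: -33852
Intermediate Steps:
C(x, V) = 2 + V + x (C(x, V) = (x + V) + 2 = (V + x) + 2 = 2 + V + x)
(31*C(3, 7))*(-91) = (31*(2 + 7 + 3))*(-91) = (31*12)*(-91) = 372*(-91) = -33852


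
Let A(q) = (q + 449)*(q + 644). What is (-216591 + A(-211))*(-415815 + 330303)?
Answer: 9708775944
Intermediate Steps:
A(q) = (449 + q)*(644 + q)
(-216591 + A(-211))*(-415815 + 330303) = (-216591 + (289156 + (-211)² + 1093*(-211)))*(-415815 + 330303) = (-216591 + (289156 + 44521 - 230623))*(-85512) = (-216591 + 103054)*(-85512) = -113537*(-85512) = 9708775944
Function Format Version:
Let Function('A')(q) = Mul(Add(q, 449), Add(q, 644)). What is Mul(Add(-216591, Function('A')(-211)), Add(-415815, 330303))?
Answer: 9708775944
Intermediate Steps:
Function('A')(q) = Mul(Add(449, q), Add(644, q))
Mul(Add(-216591, Function('A')(-211)), Add(-415815, 330303)) = Mul(Add(-216591, Add(289156, Pow(-211, 2), Mul(1093, -211))), Add(-415815, 330303)) = Mul(Add(-216591, Add(289156, 44521, -230623)), -85512) = Mul(Add(-216591, 103054), -85512) = Mul(-113537, -85512) = 9708775944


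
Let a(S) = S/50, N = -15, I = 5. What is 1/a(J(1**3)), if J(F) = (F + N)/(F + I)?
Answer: -150/7 ≈ -21.429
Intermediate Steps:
J(F) = (-15 + F)/(5 + F) (J(F) = (F - 15)/(F + 5) = (-15 + F)/(5 + F))
a(S) = S/50 (a(S) = S*(1/50) = S/50)
1/a(J(1**3)) = 1/(((-15 + 1**3)/(5 + 1**3))/50) = 1/(((-15 + 1)/(5 + 1))/50) = 1/((-14/6)/50) = 1/(((1/6)*(-14))/50) = 1/((1/50)*(-7/3)) = 1/(-7/150) = -150/7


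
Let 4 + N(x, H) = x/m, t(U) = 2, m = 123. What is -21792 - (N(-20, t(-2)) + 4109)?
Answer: -3185311/123 ≈ -25897.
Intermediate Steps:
N(x, H) = -4 + x/123
-21792 - (N(-20, t(-2)) + 4109) = -21792 - ((-4 + (1/123)*(-20)) + 4109) = -21792 - ((-4 - 20/123) + 4109) = -21792 - (-512/123 + 4109) = -21792 - 1*504895/123 = -21792 - 504895/123 = -3185311/123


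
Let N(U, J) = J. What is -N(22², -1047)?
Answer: 1047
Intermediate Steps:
-N(22², -1047) = -1*(-1047) = 1047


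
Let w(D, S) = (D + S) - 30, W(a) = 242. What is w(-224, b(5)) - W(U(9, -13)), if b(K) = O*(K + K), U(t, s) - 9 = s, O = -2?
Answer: -516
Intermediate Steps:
U(t, s) = 9 + s
b(K) = -4*K (b(K) = -2*(K + K) = -4*K)
w(D, S) = -30 + D + S
w(-224, b(5)) - W(U(9, -13)) = (-30 - 224 - 4*5) - 1*242 = (-30 - 224 - 20) - 242 = -274 - 242 = -516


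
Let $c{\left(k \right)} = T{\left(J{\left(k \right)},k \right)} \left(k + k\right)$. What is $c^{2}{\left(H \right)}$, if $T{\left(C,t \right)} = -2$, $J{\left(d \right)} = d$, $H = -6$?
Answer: $576$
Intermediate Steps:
$c{\left(k \right)} = - 4 k$ ($c{\left(k \right)} = - 2 \left(k + k\right) = - 2 \cdot 2 k = - 4 k$)
$c^{2}{\left(H \right)} = \left(\left(-4\right) \left(-6\right)\right)^{2} = 24^{2} = 576$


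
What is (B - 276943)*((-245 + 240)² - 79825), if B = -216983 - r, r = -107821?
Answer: 30811179000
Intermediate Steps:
B = -109162 (B = -216983 - 1*(-107821) = -216983 + 107821 = -109162)
(B - 276943)*((-245 + 240)² - 79825) = (-109162 - 276943)*((-245 + 240)² - 79825) = -386105*((-5)² - 79825) = -386105*(25 - 79825) = -386105*(-79800) = 30811179000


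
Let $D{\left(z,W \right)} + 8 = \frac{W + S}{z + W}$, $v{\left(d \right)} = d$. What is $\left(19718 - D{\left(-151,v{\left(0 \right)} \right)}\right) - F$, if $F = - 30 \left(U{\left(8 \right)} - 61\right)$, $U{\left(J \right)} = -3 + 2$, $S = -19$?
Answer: $\frac{2697747}{151} \approx 17866.0$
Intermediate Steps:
$U{\left(J \right)} = -1$
$D{\left(z,W \right)} = -8 + \frac{-19 + W}{W + z}$ ($D{\left(z,W \right)} = -8 + \frac{W - 19}{z + W} = -8 + \frac{-19 + W}{W + z}$)
$F = 1860$ ($F = - 30 \left(-1 - 61\right) = \left(-30\right) \left(-62\right) = 1860$)
$\left(19718 - D{\left(-151,v{\left(0 \right)} \right)}\right) - F = \left(19718 - \frac{-19 - -1208 - 0}{0 - 151}\right) - 1860 = \left(19718 - \frac{-19 + 1208 + 0}{-151}\right) - 1860 = \left(19718 - \left(- \frac{1}{151}\right) 1189\right) - 1860 = \left(19718 - - \frac{1189}{151}\right) - 1860 = \left(19718 + \frac{1189}{151}\right) - 1860 = \frac{2978607}{151} - 1860 = \frac{2697747}{151}$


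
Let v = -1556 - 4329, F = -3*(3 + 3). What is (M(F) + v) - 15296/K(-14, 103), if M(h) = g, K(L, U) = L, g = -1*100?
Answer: -34247/7 ≈ -4892.4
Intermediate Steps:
g = -100
F = -18 (F = -3*6 = -18)
M(h) = -100
v = -5885
(M(F) + v) - 15296/K(-14, 103) = (-100 - 5885) - 15296/(-14) = -5985 - 15296*(-1/14) = -5985 + 7648/7 = -34247/7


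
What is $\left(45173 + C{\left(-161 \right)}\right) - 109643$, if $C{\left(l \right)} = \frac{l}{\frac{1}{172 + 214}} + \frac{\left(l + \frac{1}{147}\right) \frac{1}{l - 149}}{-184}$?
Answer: $- \frac{530829994873}{4192440} \approx -1.2662 \cdot 10^{5}$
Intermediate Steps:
$C{\left(l \right)} = 386 l - \frac{\frac{1}{147} + l}{184 \left(-149 + l\right)}$ ($C{\left(l \right)} = \frac{l}{\frac{1}{386}} + \frac{l + \frac{1}{147}}{-149 + l} \left(- \frac{1}{184}\right) = l \frac{1}{\frac{1}{386}} + \frac{\frac{1}{147} + l}{-149 + l} \left(- \frac{1}{184}\right) = l 386 + \frac{\frac{1}{147} + l}{-149 + l} \left(- \frac{1}{184}\right) = 386 l - \frac{\frac{1}{147} + l}{184 \left(-149 + l\right)}$)
$\left(45173 + C{\left(-161 \right)}\right) - 109643 = \left(45173 + \frac{-1 - -250457849859 + 10440528 \left(-161\right)^{2}}{27048 \left(-149 - 161\right)}\right) - 109643 = \left(45173 + \frac{-1 + 250457849859 + 10440528 \cdot 25921}{27048 \left(-310\right)}\right) - 109643 = \left(45173 + \frac{1}{27048} \left(- \frac{1}{310}\right) \left(-1 + 250457849859 + 270628926288\right)\right) - 109643 = \left(45173 + \frac{1}{27048} \left(- \frac{1}{310}\right) 521086776146\right) - 109643 = \left(45173 - \frac{260543388073}{4192440}\right) - 109643 = - \frac{71158295953}{4192440} - 109643 = - \frac{530829994873}{4192440}$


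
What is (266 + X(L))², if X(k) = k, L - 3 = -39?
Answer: 52900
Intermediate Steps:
L = -36 (L = 3 - 39 = -36)
(266 + X(L))² = (266 - 36)² = 230² = 52900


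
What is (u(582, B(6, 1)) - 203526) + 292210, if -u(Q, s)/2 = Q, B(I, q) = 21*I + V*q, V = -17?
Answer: 87520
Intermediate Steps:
B(I, q) = -17*q + 21*I (B(I, q) = 21*I - 17*q = -17*q + 21*I)
u(Q, s) = -2*Q
(u(582, B(6, 1)) - 203526) + 292210 = (-2*582 - 203526) + 292210 = (-1164 - 203526) + 292210 = -204690 + 292210 = 87520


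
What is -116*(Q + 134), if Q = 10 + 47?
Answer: -22156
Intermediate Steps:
Q = 57
-116*(Q + 134) = -116*(57 + 134) = -116*191 = -22156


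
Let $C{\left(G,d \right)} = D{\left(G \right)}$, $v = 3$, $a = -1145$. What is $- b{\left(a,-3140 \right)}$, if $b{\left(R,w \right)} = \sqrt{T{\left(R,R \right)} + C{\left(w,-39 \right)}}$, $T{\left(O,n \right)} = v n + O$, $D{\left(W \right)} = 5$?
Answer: $- 5 i \sqrt{183} \approx - 67.639 i$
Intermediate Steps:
$C{\left(G,d \right)} = 5$
$T{\left(O,n \right)} = O + 3 n$ ($T{\left(O,n \right)} = 3 n + O = O + 3 n$)
$b{\left(R,w \right)} = \sqrt{5 + 4 R}$ ($b{\left(R,w \right)} = \sqrt{\left(R + 3 R\right) + 5} = \sqrt{4 R + 5} = \sqrt{5 + 4 R}$)
$- b{\left(a,-3140 \right)} = - \sqrt{5 + 4 \left(-1145\right)} = - \sqrt{5 - 4580} = - \sqrt{-4575} = - 5 i \sqrt{183}$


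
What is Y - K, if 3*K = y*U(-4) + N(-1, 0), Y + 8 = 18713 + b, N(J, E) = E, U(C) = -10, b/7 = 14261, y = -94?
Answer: 354656/3 ≈ 1.1822e+5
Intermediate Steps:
b = 99827 (b = 7*14261 = 99827)
Y = 118532 (Y = -8 + (18713 + 99827) = -8 + 118540 = 118532)
K = 940/3 (K = (-94*(-10) + 0)/3 = (940 + 0)/3 = (⅓)*940 = 940/3 ≈ 313.33)
Y - K = 118532 - 1*940/3 = 118532 - 940/3 = 354656/3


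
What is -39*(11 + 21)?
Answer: -1248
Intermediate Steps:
-39*(11 + 21) = -39*32 = -1248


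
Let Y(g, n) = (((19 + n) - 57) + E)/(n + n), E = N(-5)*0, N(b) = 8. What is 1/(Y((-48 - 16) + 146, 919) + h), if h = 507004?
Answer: 1838/931874233 ≈ 1.9724e-6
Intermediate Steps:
E = 0 (E = 8*0 = 0)
Y(g, n) = (-38 + n)/(2*n) (Y(g, n) = (((19 + n) - 57) + 0)/(n + n) = ((-38 + n) + 0)/((2*n)) = (-38 + n)*(1/(2*n)) = (-38 + n)/(2*n))
1/(Y((-48 - 16) + 146, 919) + h) = 1/((1/2)*(-38 + 919)/919 + 507004) = 1/((1/2)*(1/919)*881 + 507004) = 1/(881/1838 + 507004) = 1/(931874233/1838) = 1838/931874233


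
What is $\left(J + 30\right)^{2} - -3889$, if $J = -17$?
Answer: $4058$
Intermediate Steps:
$\left(J + 30\right)^{2} - -3889 = \left(-17 + 30\right)^{2} - -3889 = 13^{2} + 3889 = 169 + 3889 = 4058$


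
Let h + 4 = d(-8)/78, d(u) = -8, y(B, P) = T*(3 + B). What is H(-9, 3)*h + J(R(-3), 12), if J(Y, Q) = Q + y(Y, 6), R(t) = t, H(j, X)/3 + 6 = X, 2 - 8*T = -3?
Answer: 636/13 ≈ 48.923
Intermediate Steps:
T = 5/8 (T = ¼ - ⅛*(-3) = ¼ + 3/8 = 5/8 ≈ 0.62500)
H(j, X) = -18 + 3*X
y(B, P) = 15/8 + 5*B/8 (y(B, P) = 5*(3 + B)/8 = 15/8 + 5*B/8)
J(Y, Q) = 15/8 + Q + 5*Y/8 (J(Y, Q) = Q + (15/8 + 5*Y/8) = 15/8 + Q + 5*Y/8)
h = -160/39 (h = -4 - 8/78 = -4 - 8*1/78 = -4 - 4/39 = -160/39 ≈ -4.1026)
H(-9, 3)*h + J(R(-3), 12) = (-18 + 3*3)*(-160/39) + (15/8 + 12 + (5/8)*(-3)) = (-18 + 9)*(-160/39) + (15/8 + 12 - 15/8) = -9*(-160/39) + 12 = 480/13 + 12 = 636/13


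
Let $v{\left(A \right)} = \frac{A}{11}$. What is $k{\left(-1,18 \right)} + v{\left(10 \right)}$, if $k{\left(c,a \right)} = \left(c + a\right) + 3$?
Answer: $\frac{230}{11} \approx 20.909$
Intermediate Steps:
$k{\left(c,a \right)} = 3 + a + c$ ($k{\left(c,a \right)} = \left(a + c\right) + 3 = 3 + a + c$)
$v{\left(A \right)} = \frac{A}{11}$ ($v{\left(A \right)} = A \frac{1}{11} = \frac{A}{11}$)
$k{\left(-1,18 \right)} + v{\left(10 \right)} = \left(3 + 18 - 1\right) + \frac{1}{11} \cdot 10 = 20 + \frac{10}{11} = \frac{230}{11}$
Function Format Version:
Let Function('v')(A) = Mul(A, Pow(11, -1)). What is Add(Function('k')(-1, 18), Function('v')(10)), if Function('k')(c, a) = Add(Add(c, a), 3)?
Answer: Rational(230, 11) ≈ 20.909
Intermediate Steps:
Function('k')(c, a) = Add(3, a, c) (Function('k')(c, a) = Add(Add(a, c), 3) = Add(3, a, c))
Function('v')(A) = Mul(Rational(1, 11), A) (Function('v')(A) = Mul(A, Rational(1, 11)) = Mul(Rational(1, 11), A))
Add(Function('k')(-1, 18), Function('v')(10)) = Add(Add(3, 18, -1), Mul(Rational(1, 11), 10)) = Add(20, Rational(10, 11)) = Rational(230, 11)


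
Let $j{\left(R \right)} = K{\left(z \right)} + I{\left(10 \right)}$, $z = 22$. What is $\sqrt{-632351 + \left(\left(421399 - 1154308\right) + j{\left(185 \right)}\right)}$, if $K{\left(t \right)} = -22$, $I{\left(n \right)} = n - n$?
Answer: $3 i \sqrt{151698} \approx 1168.5 i$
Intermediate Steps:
$I{\left(n \right)} = 0$
$j{\left(R \right)} = -22$ ($j{\left(R \right)} = -22 + 0 = -22$)
$\sqrt{-632351 + \left(\left(421399 - 1154308\right) + j{\left(185 \right)}\right)} = \sqrt{-632351 + \left(\left(421399 - 1154308\right) - 22\right)} = \sqrt{-632351 - 732931} = \sqrt{-1365282} = 3 i \sqrt{151698}$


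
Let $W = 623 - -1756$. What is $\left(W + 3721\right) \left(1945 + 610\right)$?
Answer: $15585500$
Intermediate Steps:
$W = 2379$ ($W = 623 + 1756 = 2379$)
$\left(W + 3721\right) \left(1945 + 610\right) = \left(2379 + 3721\right) \left(1945 + 610\right) = 6100 \cdot 2555 = 15585500$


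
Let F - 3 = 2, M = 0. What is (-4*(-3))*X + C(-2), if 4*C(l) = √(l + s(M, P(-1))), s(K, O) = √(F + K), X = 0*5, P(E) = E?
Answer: √(-2 + √5)/4 ≈ 0.12147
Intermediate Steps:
F = 5 (F = 3 + 2 = 5)
X = 0
s(K, O) = √(5 + K)
C(l) = √(l + √5)/4 (C(l) = √(l + √(5 + 0))/4 = √(l + √5)/4)
(-4*(-3))*X + C(-2) = -4*(-3)*0 + √(-2 + √5)/4 = 12*0 + √(-2 + √5)/4 = 0 + √(-2 + √5)/4 = √(-2 + √5)/4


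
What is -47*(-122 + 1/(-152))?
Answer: 871615/152 ≈ 5734.3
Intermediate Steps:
-47*(-122 + 1/(-152)) = -47*(-122 - 1/152) = -47*(-18545/152) = 871615/152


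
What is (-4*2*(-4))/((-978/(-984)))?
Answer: 5248/163 ≈ 32.196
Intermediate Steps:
(-4*2*(-4))/((-978/(-984))) = (-8*(-4))/((-978*(-1/984))) = 32/(163/164) = 32*(164/163) = 5248/163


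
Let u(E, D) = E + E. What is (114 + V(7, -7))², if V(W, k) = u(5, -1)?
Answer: 15376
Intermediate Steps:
u(E, D) = 2*E
V(W, k) = 10 (V(W, k) = 2*5 = 10)
(114 + V(7, -7))² = (114 + 10)² = 124² = 15376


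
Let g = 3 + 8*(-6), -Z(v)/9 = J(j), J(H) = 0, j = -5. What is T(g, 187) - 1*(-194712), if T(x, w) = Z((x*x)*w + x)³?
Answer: 194712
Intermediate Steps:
Z(v) = 0 (Z(v) = -9*0 = 0)
g = -45 (g = 3 - 48 = -45)
T(x, w) = 0 (T(x, w) = 0³ = 0)
T(g, 187) - 1*(-194712) = 0 - 1*(-194712) = 0 + 194712 = 194712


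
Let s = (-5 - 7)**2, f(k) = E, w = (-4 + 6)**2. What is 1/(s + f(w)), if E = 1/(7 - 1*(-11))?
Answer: 18/2593 ≈ 0.0069418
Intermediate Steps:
w = 4 (w = 2**2 = 4)
E = 1/18 (E = 1/(7 + 11) = 1/18 ≈ 0.055556)
f(k) = 1/18
s = 144 (s = (-12)**2 = 144)
1/(s + f(w)) = 1/(144 + 1/18) = 1/(2593/18) = 18/2593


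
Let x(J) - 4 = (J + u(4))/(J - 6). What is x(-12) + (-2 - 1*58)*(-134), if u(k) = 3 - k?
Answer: 144805/18 ≈ 8044.7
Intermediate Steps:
x(J) = 4 + (-1 + J)/(-6 + J) (x(J) = 4 + (J + (3 - 1*4))/(J - 6) = 4 + (J + (3 - 4))/(-6 + J) = 4 + (J - 1)/(-6 + J) = 4 + (-1 + J)/(-6 + J))
x(-12) + (-2 - 1*58)*(-134) = 5*(-5 - 12)/(-6 - 12) + (-2 - 1*58)*(-134) = 5*(-17)/(-18) + (-2 - 58)*(-134) = 5*(-1/18)*(-17) - 60*(-134) = 85/18 + 8040 = 144805/18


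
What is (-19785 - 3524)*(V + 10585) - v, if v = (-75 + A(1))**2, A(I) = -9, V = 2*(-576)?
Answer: -219880853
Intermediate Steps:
V = -1152
v = 7056 (v = (-75 - 9)**2 = (-84)**2 = 7056)
(-19785 - 3524)*(V + 10585) - v = (-19785 - 3524)*(-1152 + 10585) - 1*7056 = -23309*9433 - 7056 = -219873797 - 7056 = -219880853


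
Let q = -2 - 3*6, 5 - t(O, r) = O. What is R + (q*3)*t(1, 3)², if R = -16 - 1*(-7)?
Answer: -969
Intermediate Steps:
t(O, r) = 5 - O
q = -20 (q = -2 - 18 = -20)
R = -9 (R = -16 + 7 = -9)
R + (q*3)*t(1, 3)² = -9 + (-20*3)*(5 - 1*1)² = -9 - 60*(5 - 1)² = -9 - 60*4² = -9 - 60*16 = -9 - 960 = -969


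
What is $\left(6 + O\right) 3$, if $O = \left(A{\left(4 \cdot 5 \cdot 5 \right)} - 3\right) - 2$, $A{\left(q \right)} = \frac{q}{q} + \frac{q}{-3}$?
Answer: $-94$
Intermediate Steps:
$A{\left(q \right)} = 1 - \frac{q}{3}$ ($A{\left(q \right)} = 1 + q \left(- \frac{1}{3}\right) = 1 - \frac{q}{3}$)
$O = - \frac{112}{3}$ ($O = \left(\left(1 - \frac{4 \cdot 5 \cdot 5}{3}\right) - 3\right) - 2 = \left(\left(1 - \frac{20 \cdot 5}{3}\right) - 3\right) - 2 = \left(\left(1 - \frac{100}{3}\right) - 3\right) - 2 = \left(- \frac{97}{3} - 3\right) - 2 = - \frac{106}{3} - 2 = - \frac{112}{3} \approx -37.333$)
$\left(6 + O\right) 3 = \left(6 - \frac{112}{3}\right) 3 = \left(- \frac{94}{3}\right) 3 = -94$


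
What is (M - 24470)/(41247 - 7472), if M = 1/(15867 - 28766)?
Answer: -315638531/435663725 ≈ -0.72450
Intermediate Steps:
M = -1/12899 (M = 1/(-12899) = -1/12899 ≈ -7.7525e-5)
(M - 24470)/(41247 - 7472) = (-1/12899 - 24470)/(41247 - 7472) = -315638531/12899/33775 = -315638531/12899*1/33775 = -315638531/435663725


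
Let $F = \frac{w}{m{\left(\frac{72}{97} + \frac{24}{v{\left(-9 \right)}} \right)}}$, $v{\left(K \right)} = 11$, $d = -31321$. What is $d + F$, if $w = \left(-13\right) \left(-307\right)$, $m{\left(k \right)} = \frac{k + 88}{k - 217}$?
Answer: $- \frac{3950258365}{97016} \approx -40718.0$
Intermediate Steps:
$m{\left(k \right)} = \frac{88 + k}{-217 + k}$
$w = 3991$
$F = - \frac{911620229}{97016}$ ($F = \frac{3991}{\frac{1}{-217 + \left(\frac{72}{97} + \frac{24}{11}\right)} \left(88 + \left(\frac{72}{97} + \frac{24}{11}\right)\right)} = \frac{3991}{\frac{1}{-217 + \frac{3120}{1067}} \left(88 + \frac{3120}{1067}\right)} = \frac{3991}{\frac{1}{- \frac{228419}{1067}} \cdot \frac{97016}{1067}} = \frac{3991}{\left(- \frac{1067}{228419}\right) \frac{97016}{1067}} = \frac{3991}{- \frac{97016}{228419}} = 3991 \left(- \frac{228419}{97016}\right) = - \frac{911620229}{97016} \approx -9396.6$)
$d + F = -31321 - \frac{911620229}{97016} = - \frac{3950258365}{97016}$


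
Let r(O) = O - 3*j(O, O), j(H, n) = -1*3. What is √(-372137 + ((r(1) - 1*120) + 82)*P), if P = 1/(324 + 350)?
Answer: I*√42263231671/337 ≈ 610.03*I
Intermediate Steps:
j(H, n) = -3
r(O) = 9 + O (r(O) = O - 3*(-3) = O + 9 = 9 + O)
P = 1/674 ≈ 0.0014837
√(-372137 + ((r(1) - 1*120) + 82)*P) = √(-372137 + (((9 + 1) - 1*120) + 82)*(1/674)) = √(-372137 + ((10 - 120) + 82)*(1/674)) = √(-372137 + (-110 + 82)*(1/674)) = √(-372137 - 28*1/674) = √(-372137 - 14/337) = √(-125410183/337) = I*√42263231671/337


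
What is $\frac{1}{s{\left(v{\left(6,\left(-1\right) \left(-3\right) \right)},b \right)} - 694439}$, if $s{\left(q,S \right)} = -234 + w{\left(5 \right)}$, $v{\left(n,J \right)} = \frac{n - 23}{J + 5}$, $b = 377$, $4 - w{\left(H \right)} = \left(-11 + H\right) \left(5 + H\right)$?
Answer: $- \frac{1}{694609} \approx -1.4397 \cdot 10^{-6}$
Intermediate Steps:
$w{\left(H \right)} = 4 - \left(-11 + H\right) \left(5 + H\right)$
$v{\left(n,J \right)} = \frac{-23 + n}{5 + J}$
$s{\left(q,S \right)} = -170$ ($s{\left(q,S \right)} = -234 + \left(59 - 5^{2} + 6 \cdot 5\right) = -234 + \left(59 - 25 + 30\right) = -234 + 64 = -170$)
$\frac{1}{s{\left(v{\left(6,\left(-1\right) \left(-3\right) \right)},b \right)} - 694439} = \frac{1}{-170 - 694439} = \frac{1}{-694609} = - \frac{1}{694609}$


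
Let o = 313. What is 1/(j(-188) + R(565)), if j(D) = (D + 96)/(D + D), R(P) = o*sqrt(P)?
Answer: -2162/489094556931 + 2765668*sqrt(565)/489094556931 ≈ 0.00013441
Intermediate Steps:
R(P) = 313*sqrt(P)
j(D) = (96 + D)/(2*D) (j(D) = (96 + D)/((2*D)) = (96 + D)*(1/(2*D)) = (96 + D)/(2*D))
1/(j(-188) + R(565)) = 1/((1/2)*(96 - 188)/(-188) + 313*sqrt(565)) = 1/((1/2)*(-1/188)*(-92) + 313*sqrt(565)) = 1/(23/94 + 313*sqrt(565))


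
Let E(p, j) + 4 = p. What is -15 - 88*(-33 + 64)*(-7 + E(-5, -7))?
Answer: 43633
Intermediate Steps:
E(p, j) = -4 + p
-15 - 88*(-33 + 64)*(-7 + E(-5, -7)) = -15 - 88*(-33 + 64)*(-7 + (-4 - 5)) = -15 - 2728*(-7 - 9) = -15 - 2728*(-16) = -15 - 88*(-496) = -15 + 43648 = 43633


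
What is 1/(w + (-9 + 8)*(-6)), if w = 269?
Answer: 1/275 ≈ 0.0036364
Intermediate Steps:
1/(w + (-9 + 8)*(-6)) = 1/(269 + (-9 + 8)*(-6)) = 1/(269 - 1*(-6)) = 1/(269 + 6) = 1/275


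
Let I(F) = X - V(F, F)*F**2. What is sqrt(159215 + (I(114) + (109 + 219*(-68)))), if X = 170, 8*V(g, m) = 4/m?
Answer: sqrt(144545) ≈ 380.19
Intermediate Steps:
V(g, m) = 1/(2*m) (V(g, m) = (4/m)/8 = 1/(2*m))
I(F) = 170 - F/2 (I(F) = 170 - 1/(2*F)*F**2 = 170 - F/2)
sqrt(159215 + (I(114) + (109 + 219*(-68)))) = sqrt(159215 + ((170 - 1/2*114) + (109 + 219*(-68)))) = sqrt(159215 + ((170 - 57) + (109 - 14892))) = sqrt(159215 + (113 - 14783)) = sqrt(159215 - 14670) = sqrt(144545)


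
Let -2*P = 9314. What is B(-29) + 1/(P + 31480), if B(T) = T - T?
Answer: 1/26823 ≈ 3.7281e-5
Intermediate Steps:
B(T) = 0
P = -4657 (P = -1/2*9314 = -4657)
B(-29) + 1/(P + 31480) = 0 + 1/(-4657 + 31480) = 0 + 1/26823 = 1/26823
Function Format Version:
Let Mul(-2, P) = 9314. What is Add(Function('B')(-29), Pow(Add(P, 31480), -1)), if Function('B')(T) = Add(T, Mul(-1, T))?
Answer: Rational(1, 26823) ≈ 3.7281e-5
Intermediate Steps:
Function('B')(T) = 0
P = -4657 (P = Mul(Rational(-1, 2), 9314) = -4657)
Add(Function('B')(-29), Pow(Add(P, 31480), -1)) = Add(0, Pow(Add(-4657, 31480), -1)) = Add(0, Pow(26823, -1)) = Add(0, Rational(1, 26823)) = Rational(1, 26823)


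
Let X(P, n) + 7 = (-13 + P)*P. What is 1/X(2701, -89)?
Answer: 1/7260281 ≈ 1.3774e-7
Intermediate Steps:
X(P, n) = -7 + P*(-13 + P) (X(P, n) = -7 + (-13 + P)*P = -7 + P*(-13 + P))
1/X(2701, -89) = 1/(-7 + 2701² - 13*2701) = 1/(-7 + 7295401 - 35113) = 1/7260281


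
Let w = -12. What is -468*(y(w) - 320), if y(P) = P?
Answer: 155376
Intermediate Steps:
-468*(y(w) - 320) = -468*(-12 - 320) = -468*(-332) = 155376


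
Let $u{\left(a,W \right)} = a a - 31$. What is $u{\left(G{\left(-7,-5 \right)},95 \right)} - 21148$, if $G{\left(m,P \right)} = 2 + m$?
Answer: $-21154$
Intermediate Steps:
$u{\left(a,W \right)} = -31 + a^{2}$ ($u{\left(a,W \right)} = a^{2} - 31 = -31 + a^{2}$)
$u{\left(G{\left(-7,-5 \right)},95 \right)} - 21148 = \left(-31 + \left(2 - 7\right)^{2}\right) - 21148 = \left(-31 + \left(-5\right)^{2}\right) - 21148 = \left(-31 + 25\right) - 21148 = -6 - 21148 = -21154$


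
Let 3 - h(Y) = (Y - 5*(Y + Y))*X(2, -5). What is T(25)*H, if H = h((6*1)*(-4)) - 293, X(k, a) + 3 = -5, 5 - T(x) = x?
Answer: -28760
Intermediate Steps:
T(x) = 5 - x
X(k, a) = -8 (X(k, a) = -3 - 5 = -8)
h(Y) = 3 - 72*Y (h(Y) = 3 - (Y - 5*(Y + Y))*(-8) = 3 - (Y - 10*Y)*(-8) = 3 - (-9*Y)*(-8) = 3 - 72*Y)
H = 1438 (H = (3 - 72*6*1*(-4)) - 293 = (3 - 432*(-4)) - 293 = (3 - 72*(-24)) - 293 = (3 + 1728) - 293 = 1731 - 293 = 1438)
T(25)*H = (5 - 1*25)*1438 = (5 - 25)*1438 = -20*1438 = -28760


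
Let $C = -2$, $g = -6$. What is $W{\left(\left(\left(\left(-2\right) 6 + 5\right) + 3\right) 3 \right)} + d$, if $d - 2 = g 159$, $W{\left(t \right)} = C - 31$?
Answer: $-985$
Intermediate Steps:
$W{\left(t \right)} = -33$ ($W{\left(t \right)} = -2 - 31 = -33$)
$d = -952$ ($d = 2 - 954 = -952$)
$W{\left(\left(\left(\left(-2\right) 6 + 5\right) + 3\right) 3 \right)} + d = -33 - 952 = -985$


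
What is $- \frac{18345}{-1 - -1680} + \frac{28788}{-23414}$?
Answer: $- \frac{10388367}{854611} \approx -12.156$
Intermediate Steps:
$- \frac{18345}{-1 - -1680} + \frac{28788}{-23414} = - \frac{18345}{-1 + 1680} + 28788 \left(- \frac{1}{23414}\right) = - \frac{18345}{1679} - \frac{14394}{11707} = - \frac{10388367}{854611}$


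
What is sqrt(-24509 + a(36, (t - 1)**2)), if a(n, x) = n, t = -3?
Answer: I*sqrt(24473) ≈ 156.44*I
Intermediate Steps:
sqrt(-24509 + a(36, (t - 1)**2)) = sqrt(-24509 + 36) = sqrt(-24473) = I*sqrt(24473)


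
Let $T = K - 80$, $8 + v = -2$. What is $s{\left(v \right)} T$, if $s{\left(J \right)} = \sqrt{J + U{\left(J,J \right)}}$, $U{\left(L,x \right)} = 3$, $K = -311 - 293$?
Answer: $- 684 i \sqrt{7} \approx - 1809.7 i$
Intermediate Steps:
$K = -604$ ($K = -311 - 293 = -604$)
$v = -10$ ($v = -8 - 2 = -10$)
$s{\left(J \right)} = \sqrt{3 + J}$ ($s{\left(J \right)} = \sqrt{J + 3} = \sqrt{3 + J}$)
$T = -684$ ($T = -604 - 80 = -684$)
$s{\left(v \right)} T = \sqrt{3 - 10} \left(-684\right) = \sqrt{-7} \left(-684\right) = i \sqrt{7} \left(-684\right) = - 684 i \sqrt{7}$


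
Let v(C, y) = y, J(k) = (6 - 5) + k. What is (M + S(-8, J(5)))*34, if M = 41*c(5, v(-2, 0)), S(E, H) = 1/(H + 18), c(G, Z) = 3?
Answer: 50201/12 ≈ 4183.4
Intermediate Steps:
J(k) = 1 + k
S(E, H) = 1/(18 + H)
M = 123 (M = 41*3 = 123)
(M + S(-8, J(5)))*34 = (123 + 1/(18 + (1 + 5)))*34 = (123 + 1/(18 + 6))*34 = (123 + 1/24)*34 = (2953/24)*34 = 50201/12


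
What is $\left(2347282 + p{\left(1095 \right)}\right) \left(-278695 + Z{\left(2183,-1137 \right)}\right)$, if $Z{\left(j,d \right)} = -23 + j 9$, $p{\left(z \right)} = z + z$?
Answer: $-608680060512$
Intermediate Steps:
$p{\left(z \right)} = 2 z$
$Z{\left(j,d \right)} = -23 + 9 j$
$\left(2347282 + p{\left(1095 \right)}\right) \left(-278695 + Z{\left(2183,-1137 \right)}\right) = \left(2347282 + 2 \cdot 1095\right) \left(-278695 + \left(-23 + 9 \cdot 2183\right)\right) = \left(2347282 + 2190\right) \left(-278695 + \left(-23 + 19647\right)\right) = 2349472 \left(-278695 + 19624\right) = 2349472 \left(-259071\right) = -608680060512$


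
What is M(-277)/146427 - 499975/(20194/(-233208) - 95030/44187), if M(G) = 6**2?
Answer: 3223974203070465072/14426231157629 ≈ 2.2348e+5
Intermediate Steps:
M(G) = 36
M(-277)/146427 - 499975/(20194/(-233208) - 95030/44187) = 36/146427 - 499975/(20194/(-233208) - 95030/44187) = 36*(1/146427) - 499975/(20194*(-1/233208) - 95030*1/44187) = 12/48809 - 499975/(-10097/116604 - 7310/3399) = 12/48809 - 499975/(-295564981/132112332) = 12/48809 - 499975*(-132112332/295564981) = 12/48809 + 66052863191700/295564981 = 3223974203070465072/14426231157629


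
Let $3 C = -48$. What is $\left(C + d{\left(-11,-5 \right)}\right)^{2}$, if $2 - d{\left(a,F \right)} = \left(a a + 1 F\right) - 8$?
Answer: $14884$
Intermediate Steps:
$C = -16$ ($C = \frac{1}{3} \left(-48\right) = -16$)
$d{\left(a,F \right)} = 10 - F - a^{2}$ ($d{\left(a,F \right)} = 2 - \left(\left(a a + 1 F\right) - 8\right) = 2 - \left(\left(a^{2} + F\right) - 8\right) = 2 - \left(\left(F + a^{2}\right) - 8\right) = 2 - \left(-8 + F + a^{2}\right) = 10 - F - a^{2}$)
$\left(C + d{\left(-11,-5 \right)}\right)^{2} = \left(-16 - 106\right)^{2} = \left(-122\right)^{2} = 14884$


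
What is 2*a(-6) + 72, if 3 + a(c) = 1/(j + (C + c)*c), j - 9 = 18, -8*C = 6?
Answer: 8914/135 ≈ 66.030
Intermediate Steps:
C = -¾ (C = -⅛*6 = -¾ ≈ -0.75000)
j = 27 (j = 9 + 18 = 27)
a(c) = -3 + 1/(27 + c*(-¾ + c)) (a(c) = -3 + 1/(27 + (-¾ + c)*c) = -3 + 1/(27 + c*(-¾ + c)))
2*a(-6) + 72 = 2*((-320 - 12*(-6)² + 9*(-6))/(108 - 3*(-6) + 4*(-6)²)) + 72 = 2*((-320 - 12*36 - 54)/(108 + 18 + 4*36)) + 72 = 2*((-320 - 432 - 54)/(108 + 18 + 144)) + 72 = 2*(-806/270) + 72 = 2*((1/270)*(-806)) + 72 = 2*(-403/135) + 72 = -806/135 + 72 = 8914/135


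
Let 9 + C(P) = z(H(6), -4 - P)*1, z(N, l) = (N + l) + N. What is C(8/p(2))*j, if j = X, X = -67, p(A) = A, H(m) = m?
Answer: 335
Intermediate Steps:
z(N, l) = l + 2*N
j = -67
C(P) = -1 - P (C(P) = -9 + ((-4 - P) + 2*6)*1 = -9 + ((-4 - P) + 12)*1 = -9 + (8 - P)*1 = -9 + (8 - P) = -1 - P)
C(8/p(2))*j = (-1 - 8/2)*(-67) = (-1 - 1*4)*(-67) = (-1 - 4)*(-67) = -5*(-67) = 335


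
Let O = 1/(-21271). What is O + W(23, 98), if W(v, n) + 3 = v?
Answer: 425419/21271 ≈ 20.000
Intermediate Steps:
W(v, n) = -3 + v
O = -1/21271 ≈ -4.7012e-5
O + W(23, 98) = -1/21271 + (-3 + 23) = -1/21271 + 20 = 425419/21271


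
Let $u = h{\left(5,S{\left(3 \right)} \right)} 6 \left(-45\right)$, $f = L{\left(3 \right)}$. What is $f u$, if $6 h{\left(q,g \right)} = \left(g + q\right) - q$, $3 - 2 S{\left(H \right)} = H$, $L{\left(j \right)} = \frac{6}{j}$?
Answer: $0$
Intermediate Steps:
$S{\left(H \right)} = \frac{3}{2} - \frac{H}{2}$
$f = 2$ ($f = \frac{6}{3} = 6 \cdot \frac{1}{3} = 2$)
$h{\left(q,g \right)} = \frac{g}{6}$ ($h{\left(q,g \right)} = \frac{\left(g + q\right) - q}{6} = \frac{g}{6}$)
$u = 0$ ($u = \frac{\frac{3}{2} - \frac{3}{2}}{6} \cdot 6 \left(-45\right) = \frac{\frac{3}{2} - \frac{3}{2}}{6} \left(-270\right) = \frac{1}{6} \cdot 0 \left(-270\right) = 0 \left(-270\right) = 0$)
$f u = 2 \cdot 0 = 0$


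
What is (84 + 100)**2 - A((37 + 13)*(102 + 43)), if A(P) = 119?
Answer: 33737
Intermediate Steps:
(84 + 100)**2 - A((37 + 13)*(102 + 43)) = (84 + 100)**2 - 1*119 = 184**2 - 119 = 33856 - 119 = 33737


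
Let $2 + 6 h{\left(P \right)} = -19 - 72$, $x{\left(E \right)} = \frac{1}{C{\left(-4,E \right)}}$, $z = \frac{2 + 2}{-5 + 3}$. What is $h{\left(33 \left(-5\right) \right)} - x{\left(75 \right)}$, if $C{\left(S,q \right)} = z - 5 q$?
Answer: $- \frac{11685}{754} \approx -15.497$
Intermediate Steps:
$z = -2$ ($z = \frac{4}{-2} = 4 \left(- \frac{1}{2}\right) = -2$)
$C{\left(S,q \right)} = -2 - 5 q$
$x{\left(E \right)} = \frac{1}{-2 - 5 E}$
$h{\left(P \right)} = - \frac{31}{2}$ ($h{\left(P \right)} = - \frac{1}{3} + \frac{-19 - 72}{6} = - \frac{1}{3} + \frac{1}{6} \left(-91\right) = - \frac{1}{3} - \frac{91}{6} = - \frac{31}{2}$)
$h{\left(33 \left(-5\right) \right)} - x{\left(75 \right)} = - \frac{31}{2} - - \frac{1}{2 + 5 \cdot 75} = - \frac{31}{2} - - \frac{1}{2 + 375} = - \frac{31}{2} - - \frac{1}{377} = - \frac{31}{2} + \frac{1}{377} = - \frac{11685}{754}$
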